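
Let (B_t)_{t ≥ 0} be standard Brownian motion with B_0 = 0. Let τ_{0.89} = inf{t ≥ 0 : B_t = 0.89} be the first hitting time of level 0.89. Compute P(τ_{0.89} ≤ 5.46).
P(τ_{0.89} ≤ 5.46) = 2(1 − Φ(0.89/√5.46)) = 2(1 − Φ(0.3809)) ≈ 0.7033

By the reflection principle for standard BM, P(τ_b ≤ t) = 2 · P(B_t ≥ b). Since B_t ~ N(0, t), P(B_t ≥ 0.89) = 1 − Φ(0.89/√t) = 1 − Φ(0.89/√5.46) = 1 − Φ(0.3809) ≈ 0.35164. Doubling: P(τ_{0.89} ≤ 5.46) ≈ 2 · 0.35164 = 0.70328 ≈ 0.7033.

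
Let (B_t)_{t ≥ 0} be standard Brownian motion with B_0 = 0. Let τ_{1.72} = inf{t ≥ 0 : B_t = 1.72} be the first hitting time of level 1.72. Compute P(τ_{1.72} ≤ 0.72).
P(τ_{1.72} ≤ 0.72) = 2(1 − Φ(1.72/√0.72)) = 2(1 − Φ(2.0270)) ≈ 0.0427

By the reflection principle for standard BM, P(τ_b ≤ t) = 2 · P(B_t ≥ b). Since B_t ~ N(0, t), P(B_t ≥ 1.72) = 1 − Φ(1.72/√t) = 1 − Φ(1.72/√0.72) = 1 − Φ(2.0270) ≈ 0.02133. Doubling: P(τ_{1.72} ≤ 0.72) ≈ 2 · 0.02133 = 0.04266 ≈ 0.0427.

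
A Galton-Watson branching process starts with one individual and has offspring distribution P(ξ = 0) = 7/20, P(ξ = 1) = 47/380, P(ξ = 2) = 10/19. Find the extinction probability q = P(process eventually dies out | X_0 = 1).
q = 133/200

The pgf is f(s) = 7/20 + 47/380·s + 10/19·s². The extinction probability q is the smallest fixed point of f in [0, 1]. Setting s = f(s):
  10/19·s² + (47/380 − 1)·s + 7/20 = 0
  10/19·s² − (7/20 + 10/19)·s + 7/20 = 0
which factors as (s − 1)·(10/19·s − 7/20) = 0, giving roots s = 1 and s = (7/20)/(10/19) = 133/200.
Mean offspring μ = 47/380 + 2·10/19 = 447/380 > 1 (supercritical), so q < 1. The extinction probability is the smaller root: q = (7/20)/(10/19) = 133/200.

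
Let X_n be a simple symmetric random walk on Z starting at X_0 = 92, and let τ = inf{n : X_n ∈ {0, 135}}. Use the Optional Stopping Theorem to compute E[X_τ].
E[X_τ] = 92

X_n is a martingale and τ is a bounded-mean stopping time (indeed τ is finite a.s. with bounded expectation since the walk is in a bounded region). By the OST, E[X_τ] = E[X_0] = 92. Equivalently: E[X_τ] = 135 · P(hit 135 first) + 0 · P(hit 0 first) = 135 · (92/135) = 92.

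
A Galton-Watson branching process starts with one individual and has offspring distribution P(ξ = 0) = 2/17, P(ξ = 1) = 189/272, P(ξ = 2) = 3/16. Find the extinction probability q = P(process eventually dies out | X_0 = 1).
q = 32/51

The pgf is f(s) = 2/17 + 189/272·s + 3/16·s². The extinction probability q is the smallest fixed point of f in [0, 1]. Setting s = f(s):
  3/16·s² + (189/272 − 1)·s + 2/17 = 0
  3/16·s² − (2/17 + 3/16)·s + 2/17 = 0
which factors as (s − 1)·(3/16·s − 2/17) = 0, giving roots s = 1 and s = (2/17)/(3/16) = 32/51.
Mean offspring μ = 189/272 + 2·3/16 = 291/272 > 1 (supercritical), so q < 1. The extinction probability is the smaller root: q = (2/17)/(3/16) = 32/51.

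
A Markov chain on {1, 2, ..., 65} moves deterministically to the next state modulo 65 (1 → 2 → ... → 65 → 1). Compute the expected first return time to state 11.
E[T_11 | X_0 = 11] = 65

The chain cycles deterministically, so starting at state 11 it returns in exactly 65 steps. Equivalently, the stationary distribution is uniform π_j = 1/65 for every state j, so by Kac's formula E[T_11] = 1/π_11 = 65.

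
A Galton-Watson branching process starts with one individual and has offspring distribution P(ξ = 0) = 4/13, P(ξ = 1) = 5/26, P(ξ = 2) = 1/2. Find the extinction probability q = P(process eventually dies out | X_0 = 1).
q = 8/13

The pgf is f(s) = 4/13 + 5/26·s + 1/2·s². The extinction probability q is the smallest fixed point of f in [0, 1]. Setting s = f(s):
  1/2·s² + (5/26 − 1)·s + 4/13 = 0
  1/2·s² − (4/13 + 1/2)·s + 4/13 = 0
which factors as (s − 1)·(1/2·s − 4/13) = 0, giving roots s = 1 and s = (4/13)/(1/2) = 8/13.
Mean offspring μ = 5/26 + 2·1/2 = 31/26 > 1 (supercritical), so q < 1. The extinction probability is the smaller root: q = (4/13)/(1/2) = 8/13.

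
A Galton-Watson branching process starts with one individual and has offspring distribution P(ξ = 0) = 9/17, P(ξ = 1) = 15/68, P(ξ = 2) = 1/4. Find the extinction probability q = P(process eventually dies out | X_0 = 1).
q = 1

Mean offspring μ = 0·9/17 + 1·15/68 + 2·1/4 = 49/68 ≤ 1. For μ ≤ 1 with offspring not concentrated at 1, the Galton-Watson process goes extinct almost surely, so q = 1.
(Algebraic check: The pgf is f(s) = 9/17 + 15/68·s + 1/4·s². The extinction probability q is the smallest fixed point of f in [0, 1]. Setting s = f(s):
  1/4·s² + (15/68 − 1)·s + 9/17 = 0
  1/4·s² − (9/17 + 1/4)·s + 9/17 = 0
which factors as (s − 1)·(1/4·s − 9/17) = 0, giving roots s = 1 and s = (9/17)/(1/4) = 36/17. Since 36/17 ≥ 1, the smallest root in [0, 1] is s = 1.)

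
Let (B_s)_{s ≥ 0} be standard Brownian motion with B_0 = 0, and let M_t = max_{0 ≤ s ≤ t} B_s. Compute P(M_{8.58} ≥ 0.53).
P(M_{8.58} ≥ 0.53) = 2·P(B_{8.58} ≥ 0.53) = 2(1 − Φ(0.53/√8.58)) ≈ 0.8564

By the reflection principle for Brownian motion, P(M_t ≥ a) = 2 · P(B_t ≥ a) for a ≥ 0. Since B_t ~ N(0, t), P(B_t ≥ 0.53) = 1 − Φ(0.53/√t) = 1 − Φ(0.53/√8.58) = 1 − Φ(0.1809). So
  P(M_{8.58} ≥ 0.53) = 2(1 − Φ(0.1809)) ≈ 0.8564.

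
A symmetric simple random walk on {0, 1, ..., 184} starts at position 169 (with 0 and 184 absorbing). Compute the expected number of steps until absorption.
E[τ | X_0 = 169] = 2535

Let v_k = E[τ | X_0 = k]. Boundary: v_0 = v_184 = 0. Recurrence: v_k = 1 + (v_{k-1} + v_{k+1})/2 for 1 ≤ k ≤ 183. The particular solution to v_k − (v_{k-1} + v_{k+1})/2 = 1 is v_k = −k^2. Adding homogeneous solution A + B k and matching boundaries gives v_k = k (184 − k). Substituting k = 169: v_169 = 169 · 15 = 2535.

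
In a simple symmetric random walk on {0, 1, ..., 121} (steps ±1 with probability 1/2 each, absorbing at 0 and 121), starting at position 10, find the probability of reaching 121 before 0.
P(hit 121 before 0) = 10/121

Let u_k = P(hit 121 before 0 | start at k). Then u_0 = 0, u_121 = 1, and u_k = u_{k-1}/2 + u_{k+1}/2 for 1 ≤ k ≤ 120. This harmonic recurrence is solved by u_k = k/121, giving u_10 = 10/121.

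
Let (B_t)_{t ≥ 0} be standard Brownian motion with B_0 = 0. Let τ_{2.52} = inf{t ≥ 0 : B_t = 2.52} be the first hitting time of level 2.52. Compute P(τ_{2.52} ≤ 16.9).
P(τ_{2.52} ≤ 16.9) = 2(1 − Φ(2.52/√16.9)) = 2(1 − Φ(0.6130)) ≈ 0.5399

By the reflection principle for standard BM, P(τ_b ≤ t) = 2 · P(B_t ≥ b). Since B_t ~ N(0, t), P(B_t ≥ 2.52) = 1 − Φ(2.52/√t) = 1 − Φ(2.52/√16.9) = 1 − Φ(0.6130) ≈ 0.26994. Doubling: P(τ_{2.52} ≤ 16.9) ≈ 2 · 0.26994 = 0.53988 ≈ 0.5399.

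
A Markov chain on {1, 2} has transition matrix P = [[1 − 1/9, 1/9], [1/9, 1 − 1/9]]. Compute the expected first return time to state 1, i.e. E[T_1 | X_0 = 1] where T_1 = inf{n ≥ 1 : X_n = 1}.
E[T_1 | X_0 = 1] = 1/π_1 = 2

For an irreducible recurrent Markov chain with stationary distribution π, E[T_i | X_0 = i] = 1/π_i (Kac's formula). Here π_1 = (1/9)/(1/9 + 1/9) = (1/9)/(2/9) = 1/2, so E[T_1 | X_0 = 1] = 1/π_1 = (1/9 + 1/9)/(1/9) = (2/9)/(1/9) = 2.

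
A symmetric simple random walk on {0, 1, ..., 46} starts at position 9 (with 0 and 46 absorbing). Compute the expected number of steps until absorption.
E[τ | X_0 = 9] = 333

Let v_k = E[τ | X_0 = k]. Boundary: v_0 = v_46 = 0. Recurrence: v_k = 1 + (v_{k-1} + v_{k+1})/2 for 1 ≤ k ≤ 45. The particular solution to v_k − (v_{k-1} + v_{k+1})/2 = 1 is v_k = −k^2. Adding homogeneous solution A + B k and matching boundaries gives v_k = k (46 − k). Substituting k = 9: v_9 = 9 · 37 = 333.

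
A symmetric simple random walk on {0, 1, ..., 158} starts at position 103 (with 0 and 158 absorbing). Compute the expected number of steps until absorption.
E[τ | X_0 = 103] = 5665

Let v_k = E[τ | X_0 = k]. Boundary: v_0 = v_158 = 0. Recurrence: v_k = 1 + (v_{k-1} + v_{k+1})/2 for 1 ≤ k ≤ 157. The particular solution to v_k − (v_{k-1} + v_{k+1})/2 = 1 is v_k = −k^2. Adding homogeneous solution A + B k and matching boundaries gives v_k = k (158 − k). Substituting k = 103: v_103 = 103 · 55 = 5665.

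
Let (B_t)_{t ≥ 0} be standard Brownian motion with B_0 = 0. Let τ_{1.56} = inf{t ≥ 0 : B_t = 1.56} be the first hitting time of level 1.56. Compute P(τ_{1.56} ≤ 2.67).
P(τ_{1.56} ≤ 2.67) = 2(1 − Φ(1.56/√2.67)) = 2(1 − Φ(0.9547)) ≈ 0.3397

By the reflection principle for standard BM, P(τ_b ≤ t) = 2 · P(B_t ≥ b). Since B_t ~ N(0, t), P(B_t ≥ 1.56) = 1 − Φ(1.56/√t) = 1 − Φ(1.56/√2.67) = 1 − Φ(0.9547) ≈ 0.16986. Doubling: P(τ_{1.56} ≤ 2.67) ≈ 2 · 0.16986 = 0.33972 ≈ 0.3397.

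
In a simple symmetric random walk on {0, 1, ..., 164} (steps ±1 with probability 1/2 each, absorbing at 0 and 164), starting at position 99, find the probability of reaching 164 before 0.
P(hit 164 before 0) = 99/164

Let u_k = P(hit 164 before 0 | start at k). Then u_0 = 0, u_164 = 1, and u_k = u_{k-1}/2 + u_{k+1}/2 for 1 ≤ k ≤ 163. This harmonic recurrence is solved by u_k = k/164, giving u_99 = 99/164.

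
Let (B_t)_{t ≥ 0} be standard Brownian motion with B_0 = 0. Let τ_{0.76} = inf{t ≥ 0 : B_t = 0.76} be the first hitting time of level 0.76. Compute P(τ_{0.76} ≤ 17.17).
P(τ_{0.76} ≤ 17.17) = 2(1 − Φ(0.76/√17.17)) = 2(1 − Φ(0.1834)) ≈ 0.8545

By the reflection principle for standard BM, P(τ_b ≤ t) = 2 · P(B_t ≥ b). Since B_t ~ N(0, t), P(B_t ≥ 0.76) = 1 − Φ(0.76/√t) = 1 − Φ(0.76/√17.17) = 1 − Φ(0.1834) ≈ 0.42724. Doubling: P(τ_{0.76} ≤ 17.17) ≈ 2 · 0.42724 = 0.85448 ≈ 0.8545.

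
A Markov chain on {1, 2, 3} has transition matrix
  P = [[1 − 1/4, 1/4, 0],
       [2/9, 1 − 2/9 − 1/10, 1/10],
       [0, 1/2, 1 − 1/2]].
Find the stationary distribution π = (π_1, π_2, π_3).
π = (20/47, 45/94, 9/94)

This is a birth-death chain on three states, which satisfies detailed balance: π_1 · P_{12} = π_2 · P_{21} and π_2 · P_{23} = π_3 · P_{32}.
From π_1 · 1/4 = π_2 · 2/9: π_2/π_1 = (1/4)/(2/9) = 9/8.
From π_2 · 1/10 = π_3 · 1/2: π_3/π_2 = (1/10)/(1/2) = 1/5.
Take π_1 proportional to 1; then unnormalized π = (1, 9/8, 9/40). Normalize by dividing by the sum 47/20:
  π = (20/47, 45/94, 9/94).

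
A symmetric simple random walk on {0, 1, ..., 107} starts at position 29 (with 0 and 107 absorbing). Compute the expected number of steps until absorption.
E[τ | X_0 = 29] = 2262

Let v_k = E[τ | X_0 = k]. Boundary: v_0 = v_107 = 0. Recurrence: v_k = 1 + (v_{k-1} + v_{k+1})/2 for 1 ≤ k ≤ 106. The particular solution to v_k − (v_{k-1} + v_{k+1})/2 = 1 is v_k = −k^2. Adding homogeneous solution A + B k and matching boundaries gives v_k = k (107 − k). Substituting k = 29: v_29 = 29 · 78 = 2262.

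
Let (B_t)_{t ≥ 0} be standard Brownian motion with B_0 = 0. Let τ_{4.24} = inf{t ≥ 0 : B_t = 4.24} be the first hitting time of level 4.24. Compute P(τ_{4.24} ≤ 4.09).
P(τ_{4.24} ≤ 4.09) = 2(1 − Φ(4.24/√4.09)) = 2(1 − Φ(2.0965)) ≈ 0.0360

By the reflection principle for standard BM, P(τ_b ≤ t) = 2 · P(B_t ≥ b). Since B_t ~ N(0, t), P(B_t ≥ 4.24) = 1 − Φ(4.24/√t) = 1 − Φ(4.24/√4.09) = 1 − Φ(2.0965) ≈ 0.01802. Doubling: P(τ_{4.24} ≤ 4.09) ≈ 2 · 0.01802 = 0.03604 ≈ 0.0360.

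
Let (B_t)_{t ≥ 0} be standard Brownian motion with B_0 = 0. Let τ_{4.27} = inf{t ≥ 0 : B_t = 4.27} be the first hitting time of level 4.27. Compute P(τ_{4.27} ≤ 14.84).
P(τ_{4.27} ≤ 14.84) = 2(1 − Φ(4.27/√14.84)) = 2(1 − Φ(1.1084)) ≈ 0.2677

By the reflection principle for standard BM, P(τ_b ≤ t) = 2 · P(B_t ≥ b). Since B_t ~ N(0, t), P(B_t ≥ 4.27) = 1 − Φ(4.27/√t) = 1 − Φ(4.27/√14.84) = 1 − Φ(1.1084) ≈ 0.13384. Doubling: P(τ_{4.27} ≤ 14.84) ≈ 2 · 0.13384 = 0.26768 ≈ 0.2677.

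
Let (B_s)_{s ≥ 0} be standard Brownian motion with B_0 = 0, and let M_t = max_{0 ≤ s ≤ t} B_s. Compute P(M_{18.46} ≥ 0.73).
P(M_{18.46} ≥ 0.73) = 2·P(B_{18.46} ≥ 0.73) = 2(1 − Φ(0.73/√18.46)) ≈ 0.8651

By the reflection principle for Brownian motion, P(M_t ≥ a) = 2 · P(B_t ≥ a) for a ≥ 0. Since B_t ~ N(0, t), P(B_t ≥ 0.73) = 1 − Φ(0.73/√t) = 1 − Φ(0.73/√18.46) = 1 − Φ(0.1699). So
  P(M_{18.46} ≥ 0.73) = 2(1 − Φ(0.1699)) ≈ 0.8651.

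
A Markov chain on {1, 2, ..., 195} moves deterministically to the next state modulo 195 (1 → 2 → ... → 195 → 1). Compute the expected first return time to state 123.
E[T_123 | X_0 = 123] = 195

The chain cycles deterministically, so starting at state 123 it returns in exactly 195 steps. Equivalently, the stationary distribution is uniform π_j = 1/195 for every state j, so by Kac's formula E[T_123] = 1/π_123 = 195.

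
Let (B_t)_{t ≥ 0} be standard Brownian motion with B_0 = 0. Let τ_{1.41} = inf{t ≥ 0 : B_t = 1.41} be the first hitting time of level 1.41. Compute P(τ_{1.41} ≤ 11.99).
P(τ_{1.41} ≤ 11.99) = 2(1 − Φ(1.41/√11.99)) = 2(1 − Φ(0.4072)) ≈ 0.6839

By the reflection principle for standard BM, P(τ_b ≤ t) = 2 · P(B_t ≥ b). Since B_t ~ N(0, t), P(B_t ≥ 1.41) = 1 − Φ(1.41/√t) = 1 − Φ(1.41/√11.99) = 1 − Φ(0.4072) ≈ 0.34193. Doubling: P(τ_{1.41} ≤ 11.99) ≈ 2 · 0.34193 = 0.68386 ≈ 0.6839.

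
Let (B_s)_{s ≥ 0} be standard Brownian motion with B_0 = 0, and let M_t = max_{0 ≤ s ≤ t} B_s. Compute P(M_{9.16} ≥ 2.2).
P(M_{9.16} ≥ 2.2) = 2·P(B_{9.16} ≥ 2.2) = 2(1 − Φ(2.2/√9.16)) ≈ 0.4673

By the reflection principle for Brownian motion, P(M_t ≥ a) = 2 · P(B_t ≥ a) for a ≥ 0. Since B_t ~ N(0, t), P(B_t ≥ 2.2) = 1 − Φ(2.2/√t) = 1 − Φ(2.2/√9.16) = 1 − Φ(0.7269). So
  P(M_{9.16} ≥ 2.2) = 2(1 − Φ(0.7269)) ≈ 0.4673.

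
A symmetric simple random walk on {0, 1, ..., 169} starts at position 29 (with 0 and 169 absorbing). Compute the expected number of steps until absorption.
E[τ | X_0 = 29] = 4060

Let v_k = E[τ | X_0 = k]. Boundary: v_0 = v_169 = 0. Recurrence: v_k = 1 + (v_{k-1} + v_{k+1})/2 for 1 ≤ k ≤ 168. The particular solution to v_k − (v_{k-1} + v_{k+1})/2 = 1 is v_k = −k^2. Adding homogeneous solution A + B k and matching boundaries gives v_k = k (169 − k). Substituting k = 29: v_29 = 29 · 140 = 4060.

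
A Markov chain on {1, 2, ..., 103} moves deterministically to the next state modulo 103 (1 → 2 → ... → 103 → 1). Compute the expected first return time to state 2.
E[T_2 | X_0 = 2] = 103

The chain cycles deterministically, so starting at state 2 it returns in exactly 103 steps. Equivalently, the stationary distribution is uniform π_j = 1/103 for every state j, so by Kac's formula E[T_2] = 1/π_2 = 103.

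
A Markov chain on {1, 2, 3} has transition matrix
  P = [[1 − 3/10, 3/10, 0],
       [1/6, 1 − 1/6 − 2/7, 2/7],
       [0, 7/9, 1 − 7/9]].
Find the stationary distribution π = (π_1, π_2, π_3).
π = (245/848, 441/848, 81/424)

This is a birth-death chain on three states, which satisfies detailed balance: π_1 · P_{12} = π_2 · P_{21} and π_2 · P_{23} = π_3 · P_{32}.
From π_1 · 3/10 = π_2 · 1/6: π_2/π_1 = (3/10)/(1/6) = 9/5.
From π_2 · 2/7 = π_3 · 7/9: π_3/π_2 = (2/7)/(7/9) = 18/49.
Take π_1 proportional to 1; then unnormalized π = (1, 9/5, 162/245). Normalize by dividing by the sum 848/245:
  π = (245/848, 441/848, 81/424).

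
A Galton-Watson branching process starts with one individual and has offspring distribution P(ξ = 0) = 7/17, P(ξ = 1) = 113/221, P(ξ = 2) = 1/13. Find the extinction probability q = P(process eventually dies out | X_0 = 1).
q = 1

Mean offspring μ = 0·7/17 + 1·113/221 + 2·1/13 = 147/221 ≤ 1. For μ ≤ 1 with offspring not concentrated at 1, the Galton-Watson process goes extinct almost surely, so q = 1.
(Algebraic check: The pgf is f(s) = 7/17 + 113/221·s + 1/13·s². The extinction probability q is the smallest fixed point of f in [0, 1]. Setting s = f(s):
  1/13·s² + (113/221 − 1)·s + 7/17 = 0
  1/13·s² − (7/17 + 1/13)·s + 7/17 = 0
which factors as (s − 1)·(1/13·s − 7/17) = 0, giving roots s = 1 and s = (7/17)/(1/13) = 91/17. Since 91/17 ≥ 1, the smallest root in [0, 1] is s = 1.)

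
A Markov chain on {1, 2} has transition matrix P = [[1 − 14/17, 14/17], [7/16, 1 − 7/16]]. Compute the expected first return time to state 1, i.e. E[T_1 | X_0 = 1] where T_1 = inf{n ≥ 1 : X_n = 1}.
E[T_1 | X_0 = 1] = 1/π_1 = 49/17

For an irreducible recurrent Markov chain with stationary distribution π, E[T_i | X_0 = i] = 1/π_i (Kac's formula). Here π_1 = (7/16)/(14/17 + 7/16) = (7/16)/(343/272) = 17/49, so E[T_1 | X_0 = 1] = 1/π_1 = (14/17 + 7/16)/(7/16) = (343/272)/(7/16) = 49/17.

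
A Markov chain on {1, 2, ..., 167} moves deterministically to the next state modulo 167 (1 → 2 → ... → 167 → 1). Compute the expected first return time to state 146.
E[T_146 | X_0 = 146] = 167

The chain cycles deterministically, so starting at state 146 it returns in exactly 167 steps. Equivalently, the stationary distribution is uniform π_j = 1/167 for every state j, so by Kac's formula E[T_146] = 1/π_146 = 167.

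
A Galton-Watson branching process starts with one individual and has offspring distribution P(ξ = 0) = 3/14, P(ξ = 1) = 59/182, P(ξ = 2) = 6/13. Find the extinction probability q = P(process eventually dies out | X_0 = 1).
q = 13/28

The pgf is f(s) = 3/14 + 59/182·s + 6/13·s². The extinction probability q is the smallest fixed point of f in [0, 1]. Setting s = f(s):
  6/13·s² + (59/182 − 1)·s + 3/14 = 0
  6/13·s² − (3/14 + 6/13)·s + 3/14 = 0
which factors as (s − 1)·(6/13·s − 3/14) = 0, giving roots s = 1 and s = (3/14)/(6/13) = 13/28.
Mean offspring μ = 59/182 + 2·6/13 = 227/182 > 1 (supercritical), so q < 1. The extinction probability is the smaller root: q = (3/14)/(6/13) = 13/28.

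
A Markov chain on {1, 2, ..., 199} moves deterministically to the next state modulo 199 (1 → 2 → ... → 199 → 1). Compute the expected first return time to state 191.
E[T_191 | X_0 = 191] = 199

The chain cycles deterministically, so starting at state 191 it returns in exactly 199 steps. Equivalently, the stationary distribution is uniform π_j = 1/199 for every state j, so by Kac's formula E[T_191] = 1/π_191 = 199.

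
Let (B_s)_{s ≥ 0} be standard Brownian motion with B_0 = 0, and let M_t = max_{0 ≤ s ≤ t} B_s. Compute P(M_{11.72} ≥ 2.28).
P(M_{11.72} ≥ 2.28) = 2·P(B_{11.72} ≥ 2.28) = 2(1 − Φ(2.28/√11.72)) ≈ 0.5054

By the reflection principle for Brownian motion, P(M_t ≥ a) = 2 · P(B_t ≥ a) for a ≥ 0. Since B_t ~ N(0, t), P(B_t ≥ 2.28) = 1 − Φ(2.28/√t) = 1 − Φ(2.28/√11.72) = 1 − Φ(0.6660). So
  P(M_{11.72} ≥ 2.28) = 2(1 − Φ(0.6660)) ≈ 0.5054.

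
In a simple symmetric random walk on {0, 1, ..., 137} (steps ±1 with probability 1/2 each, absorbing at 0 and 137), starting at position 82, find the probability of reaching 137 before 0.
P(hit 137 before 0) = 82/137

Let u_k = P(hit 137 before 0 | start at k). Then u_0 = 0, u_137 = 1, and u_k = u_{k-1}/2 + u_{k+1}/2 for 1 ≤ k ≤ 136. This harmonic recurrence is solved by u_k = k/137, giving u_82 = 82/137.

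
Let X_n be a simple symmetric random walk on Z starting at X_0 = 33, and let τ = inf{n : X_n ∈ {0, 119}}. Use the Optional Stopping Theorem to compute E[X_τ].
E[X_τ] = 33

X_n is a martingale and τ is a bounded-mean stopping time (indeed τ is finite a.s. with bounded expectation since the walk is in a bounded region). By the OST, E[X_τ] = E[X_0] = 33. Equivalently: E[X_τ] = 119 · P(hit 119 first) + 0 · P(hit 0 first) = 119 · (33/119) = 33.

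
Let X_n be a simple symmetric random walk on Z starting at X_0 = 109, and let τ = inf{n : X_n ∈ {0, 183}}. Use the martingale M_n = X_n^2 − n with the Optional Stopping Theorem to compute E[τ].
E[τ] = 8066

M_n = X_n^2 − n is a martingale (since E[X_{n+1}^2 | F_n] = X_n^2 + 1). By OST (τ has finite mean in a bounded region), E[M_τ] = E[M_0] = X_0^2 − 0 = 109^2 = 11881. Also E[M_τ] = E[X_τ^2] − E[τ]. The walk exits at 0 or 183, with P(hit 183 first) = 109/183, so E[X_τ^2] = 183^2 · 109/183 + 0 = 19947. Thus E[τ] = E[X_τ^2] − E[M_τ] = 19947 − 11881 = 8066 = 109(183 − 109) = 8066.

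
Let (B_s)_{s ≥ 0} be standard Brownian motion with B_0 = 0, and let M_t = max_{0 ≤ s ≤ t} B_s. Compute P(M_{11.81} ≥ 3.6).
P(M_{11.81} ≥ 3.6) = 2·P(B_{11.81} ≥ 3.6) = 2(1 − Φ(3.6/√11.81)) ≈ 0.2948

By the reflection principle for Brownian motion, P(M_t ≥ a) = 2 · P(B_t ≥ a) for a ≥ 0. Since B_t ~ N(0, t), P(B_t ≥ 3.6) = 1 − Φ(3.6/√t) = 1 − Φ(3.6/√11.81) = 1 − Φ(1.0476). So
  P(M_{11.81} ≥ 3.6) = 2(1 − Φ(1.0476)) ≈ 0.2948.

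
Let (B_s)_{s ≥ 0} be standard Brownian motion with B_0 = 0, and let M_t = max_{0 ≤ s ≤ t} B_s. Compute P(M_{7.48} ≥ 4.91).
P(M_{7.48} ≥ 4.91) = 2·P(B_{7.48} ≥ 4.91) = 2(1 − Φ(4.91/√7.48)) ≈ 0.0726

By the reflection principle for Brownian motion, P(M_t ≥ a) = 2 · P(B_t ≥ a) for a ≥ 0. Since B_t ~ N(0, t), P(B_t ≥ 4.91) = 1 − Φ(4.91/√t) = 1 − Φ(4.91/√7.48) = 1 − Φ(1.7953). So
  P(M_{7.48} ≥ 4.91) = 2(1 − Φ(1.7953)) ≈ 0.0726.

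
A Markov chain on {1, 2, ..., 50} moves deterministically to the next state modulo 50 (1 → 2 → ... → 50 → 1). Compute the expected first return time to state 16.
E[T_16 | X_0 = 16] = 50

The chain cycles deterministically, so starting at state 16 it returns in exactly 50 steps. Equivalently, the stationary distribution is uniform π_j = 1/50 for every state j, so by Kac's formula E[T_16] = 1/π_16 = 50.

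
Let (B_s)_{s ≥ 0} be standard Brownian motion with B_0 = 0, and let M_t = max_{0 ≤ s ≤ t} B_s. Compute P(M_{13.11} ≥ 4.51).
P(M_{13.11} ≥ 4.51) = 2·P(B_{13.11} ≥ 4.51) = 2(1 − Φ(4.51/√13.11)) ≈ 0.2129

By the reflection principle for Brownian motion, P(M_t ≥ a) = 2 · P(B_t ≥ a) for a ≥ 0. Since B_t ~ N(0, t), P(B_t ≥ 4.51) = 1 − Φ(4.51/√t) = 1 − Φ(4.51/√13.11) = 1 − Φ(1.2456). So
  P(M_{13.11} ≥ 4.51) = 2(1 − Φ(1.2456)) ≈ 0.2129.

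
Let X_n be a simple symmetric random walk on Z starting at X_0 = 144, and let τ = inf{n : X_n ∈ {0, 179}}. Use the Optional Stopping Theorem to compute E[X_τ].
E[X_τ] = 144

X_n is a martingale and τ is a bounded-mean stopping time (indeed τ is finite a.s. with bounded expectation since the walk is in a bounded region). By the OST, E[X_τ] = E[X_0] = 144. Equivalently: E[X_τ] = 179 · P(hit 179 first) + 0 · P(hit 0 first) = 179 · (144/179) = 144.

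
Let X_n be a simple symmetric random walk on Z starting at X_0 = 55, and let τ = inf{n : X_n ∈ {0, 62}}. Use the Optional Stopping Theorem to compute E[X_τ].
E[X_τ] = 55

X_n is a martingale and τ is a bounded-mean stopping time (indeed τ is finite a.s. with bounded expectation since the walk is in a bounded region). By the OST, E[X_τ] = E[X_0] = 55. Equivalently: E[X_τ] = 62 · P(hit 62 first) + 0 · P(hit 0 first) = 62 · (55/62) = 55.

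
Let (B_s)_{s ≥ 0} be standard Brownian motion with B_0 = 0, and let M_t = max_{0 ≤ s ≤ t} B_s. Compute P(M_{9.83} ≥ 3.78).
P(M_{9.83} ≥ 3.78) = 2·P(B_{9.83} ≥ 3.78) = 2(1 − Φ(3.78/√9.83)) ≈ 0.2280

By the reflection principle for Brownian motion, P(M_t ≥ a) = 2 · P(B_t ≥ a) for a ≥ 0. Since B_t ~ N(0, t), P(B_t ≥ 3.78) = 1 − Φ(3.78/√t) = 1 − Φ(3.78/√9.83) = 1 − Φ(1.2056). So
  P(M_{9.83} ≥ 3.78) = 2(1 − Φ(1.2056)) ≈ 0.2280.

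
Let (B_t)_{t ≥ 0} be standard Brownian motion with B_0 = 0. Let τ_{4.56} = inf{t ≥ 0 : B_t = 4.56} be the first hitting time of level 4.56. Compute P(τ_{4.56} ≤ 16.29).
P(τ_{4.56} ≤ 16.29) = 2(1 − Φ(4.56/√16.29)) = 2(1 − Φ(1.1298)) ≈ 0.2586

By the reflection principle for standard BM, P(τ_b ≤ t) = 2 · P(B_t ≥ b). Since B_t ~ N(0, t), P(B_t ≥ 4.56) = 1 − Φ(4.56/√t) = 1 − Φ(4.56/√16.29) = 1 − Φ(1.1298) ≈ 0.12928. Doubling: P(τ_{4.56} ≤ 16.29) ≈ 2 · 0.12928 = 0.25856 ≈ 0.2586.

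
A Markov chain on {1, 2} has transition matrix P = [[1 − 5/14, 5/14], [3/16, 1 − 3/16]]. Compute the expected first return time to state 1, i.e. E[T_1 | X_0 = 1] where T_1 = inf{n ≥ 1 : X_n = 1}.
E[T_1 | X_0 = 1] = 1/π_1 = 61/21

For an irreducible recurrent Markov chain with stationary distribution π, E[T_i | X_0 = i] = 1/π_i (Kac's formula). Here π_1 = (3/16)/(5/14 + 3/16) = (3/16)/(61/112) = 21/61, so E[T_1 | X_0 = 1] = 1/π_1 = (5/14 + 3/16)/(3/16) = (61/112)/(3/16) = 61/21.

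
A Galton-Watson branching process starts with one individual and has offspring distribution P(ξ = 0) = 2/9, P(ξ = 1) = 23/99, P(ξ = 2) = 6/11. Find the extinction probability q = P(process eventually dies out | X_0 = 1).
q = 11/27

The pgf is f(s) = 2/9 + 23/99·s + 6/11·s². The extinction probability q is the smallest fixed point of f in [0, 1]. Setting s = f(s):
  6/11·s² + (23/99 − 1)·s + 2/9 = 0
  6/11·s² − (2/9 + 6/11)·s + 2/9 = 0
which factors as (s − 1)·(6/11·s − 2/9) = 0, giving roots s = 1 and s = (2/9)/(6/11) = 11/27.
Mean offspring μ = 23/99 + 2·6/11 = 131/99 > 1 (supercritical), so q < 1. The extinction probability is the smaller root: q = (2/9)/(6/11) = 11/27.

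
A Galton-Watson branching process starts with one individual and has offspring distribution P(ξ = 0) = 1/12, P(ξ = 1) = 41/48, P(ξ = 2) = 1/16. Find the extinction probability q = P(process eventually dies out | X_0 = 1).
q = 1

Mean offspring μ = 0·1/12 + 1·41/48 + 2·1/16 = 47/48 ≤ 1. For μ ≤ 1 with offspring not concentrated at 1, the Galton-Watson process goes extinct almost surely, so q = 1.
(Algebraic check: The pgf is f(s) = 1/12 + 41/48·s + 1/16·s². The extinction probability q is the smallest fixed point of f in [0, 1]. Setting s = f(s):
  1/16·s² + (41/48 − 1)·s + 1/12 = 0
  1/16·s² − (1/12 + 1/16)·s + 1/12 = 0
which factors as (s − 1)·(1/16·s − 1/12) = 0, giving roots s = 1 and s = (1/12)/(1/16) = 4/3. Since 4/3 ≥ 1, the smallest root in [0, 1] is s = 1.)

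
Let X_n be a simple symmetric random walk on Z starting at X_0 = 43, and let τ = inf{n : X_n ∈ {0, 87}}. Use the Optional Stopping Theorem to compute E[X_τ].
E[X_τ] = 43

X_n is a martingale and τ is a bounded-mean stopping time (indeed τ is finite a.s. with bounded expectation since the walk is in a bounded region). By the OST, E[X_τ] = E[X_0] = 43. Equivalently: E[X_τ] = 87 · P(hit 87 first) + 0 · P(hit 0 first) = 87 · (43/87) = 43.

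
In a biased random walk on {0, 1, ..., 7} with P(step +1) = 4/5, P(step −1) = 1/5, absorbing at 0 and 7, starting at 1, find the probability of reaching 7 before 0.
P(hit 7 before 0) = (1 − (1/4)^1) / (1 − (1/4)^7) = 4096/5461

Let u_k denote P(reach 7 before 0 | start at k). Boundary: u_0 = 0, u_7 = 1. Recurrence: u_k = 4/5·u_{k+1} + 1/5·u_{k-1} for 1 ≤ k ≤ 6. Try u_k = A + B·r^k with r = q/p = (1/5)/(4/5) = 1/4. Substitution satisfies the recurrence; boundary conditions give:
  u_k = (1 − r^k) / (1 − r^N) = (1 − (1/4)^1) / (1 − (1/4)^7) = 4096/5461.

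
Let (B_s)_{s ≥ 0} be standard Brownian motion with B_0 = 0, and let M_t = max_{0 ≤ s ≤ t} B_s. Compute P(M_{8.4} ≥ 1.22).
P(M_{8.4} ≥ 1.22) = 2·P(B_{8.4} ≥ 1.22) = 2(1 − Φ(1.22/√8.4)) ≈ 0.6738

By the reflection principle for Brownian motion, P(M_t ≥ a) = 2 · P(B_t ≥ a) for a ≥ 0. Since B_t ~ N(0, t), P(B_t ≥ 1.22) = 1 − Φ(1.22/√t) = 1 − Φ(1.22/√8.4) = 1 − Φ(0.4209). So
  P(M_{8.4} ≥ 1.22) = 2(1 − Φ(0.4209)) ≈ 0.6738.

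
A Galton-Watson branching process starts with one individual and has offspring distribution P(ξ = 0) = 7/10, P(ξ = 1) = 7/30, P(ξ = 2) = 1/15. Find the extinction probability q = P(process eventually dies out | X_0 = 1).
q = 1

Mean offspring μ = 0·7/10 + 1·7/30 + 2·1/15 = 11/30 ≤ 1. For μ ≤ 1 with offspring not concentrated at 1, the Galton-Watson process goes extinct almost surely, so q = 1.
(Algebraic check: The pgf is f(s) = 7/10 + 7/30·s + 1/15·s². The extinction probability q is the smallest fixed point of f in [0, 1]. Setting s = f(s):
  1/15·s² + (7/30 − 1)·s + 7/10 = 0
  1/15·s² − (7/10 + 1/15)·s + 7/10 = 0
which factors as (s − 1)·(1/15·s − 7/10) = 0, giving roots s = 1 and s = (7/10)/(1/15) = 21/2. Since 21/2 ≥ 1, the smallest root in [0, 1] is s = 1.)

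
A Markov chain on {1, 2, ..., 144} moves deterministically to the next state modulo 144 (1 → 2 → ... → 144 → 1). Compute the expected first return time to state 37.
E[T_37 | X_0 = 37] = 144

The chain cycles deterministically, so starting at state 37 it returns in exactly 144 steps. Equivalently, the stationary distribution is uniform π_j = 1/144 for every state j, so by Kac's formula E[T_37] = 1/π_37 = 144.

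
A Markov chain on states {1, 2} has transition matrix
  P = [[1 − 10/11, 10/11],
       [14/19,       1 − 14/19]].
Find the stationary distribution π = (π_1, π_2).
π_1 = 77/172, π_2 = 95/172

Solve πP = π with π_1 + π_2 = 1. From πP = π: π_1 · (1 − 10/11) + π_2 · 14/19 = π_1 ⇒ π_2 · 14/19 = π_1 · 10/11 ⇒ π_2/π_1 = (10/11)/(14/19) = 95/77. Together with π_1 + π_2 = 1:
  π_1 = (14/19)/(10/11 + 14/19) = (14/19)/(344/209) = 77/172,
  π_2 = (10/11)/(10/11 + 14/19) = (10/11)/(344/209) = 95/172.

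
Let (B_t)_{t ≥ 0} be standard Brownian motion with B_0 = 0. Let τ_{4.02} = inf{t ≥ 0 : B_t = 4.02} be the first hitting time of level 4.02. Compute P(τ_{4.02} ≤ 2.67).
P(τ_{4.02} ≤ 2.67) = 2(1 − Φ(4.02/√2.67)) = 2(1 − Φ(2.4602)) ≈ 0.0139

By the reflection principle for standard BM, P(τ_b ≤ t) = 2 · P(B_t ≥ b). Since B_t ~ N(0, t), P(B_t ≥ 4.02) = 1 − Φ(4.02/√t) = 1 − Φ(4.02/√2.67) = 1 − Φ(2.4602) ≈ 0.00694. Doubling: P(τ_{4.02} ≤ 2.67) ≈ 2 · 0.00694 = 0.01388 ≈ 0.0139.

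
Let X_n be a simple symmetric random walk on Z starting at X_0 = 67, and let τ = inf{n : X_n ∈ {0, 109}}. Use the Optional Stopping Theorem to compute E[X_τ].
E[X_τ] = 67

X_n is a martingale and τ is a bounded-mean stopping time (indeed τ is finite a.s. with bounded expectation since the walk is in a bounded region). By the OST, E[X_τ] = E[X_0] = 67. Equivalently: E[X_τ] = 109 · P(hit 109 first) + 0 · P(hit 0 first) = 109 · (67/109) = 67.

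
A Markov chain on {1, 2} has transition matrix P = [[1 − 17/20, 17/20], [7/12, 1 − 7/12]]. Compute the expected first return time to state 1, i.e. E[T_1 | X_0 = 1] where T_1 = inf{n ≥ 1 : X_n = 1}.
E[T_1 | X_0 = 1] = 1/π_1 = 86/35

For an irreducible recurrent Markov chain with stationary distribution π, E[T_i | X_0 = i] = 1/π_i (Kac's formula). Here π_1 = (7/12)/(17/20 + 7/12) = (7/12)/(43/30) = 35/86, so E[T_1 | X_0 = 1] = 1/π_1 = (17/20 + 7/12)/(7/12) = (43/30)/(7/12) = 86/35.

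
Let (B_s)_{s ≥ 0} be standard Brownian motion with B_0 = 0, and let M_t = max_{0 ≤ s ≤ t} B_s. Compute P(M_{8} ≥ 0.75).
P(M_{8} ≥ 0.75) = 2·P(B_{8} ≥ 0.75) = 2(1 − Φ(0.75/√8)) ≈ 0.7909

By the reflection principle for Brownian motion, P(M_t ≥ a) = 2 · P(B_t ≥ a) for a ≥ 0. Since B_t ~ N(0, t), P(B_t ≥ 0.75) = 1 − Φ(0.75/√t) = 1 − Φ(0.75/√8) = 1 − Φ(0.2652). So
  P(M_{8} ≥ 0.75) = 2(1 − Φ(0.2652)) ≈ 0.7909.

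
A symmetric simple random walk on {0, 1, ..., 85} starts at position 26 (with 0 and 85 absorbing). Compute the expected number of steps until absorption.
E[τ | X_0 = 26] = 1534

Let v_k = E[τ | X_0 = k]. Boundary: v_0 = v_85 = 0. Recurrence: v_k = 1 + (v_{k-1} + v_{k+1})/2 for 1 ≤ k ≤ 84. The particular solution to v_k − (v_{k-1} + v_{k+1})/2 = 1 is v_k = −k^2. Adding homogeneous solution A + B k and matching boundaries gives v_k = k (85 − k). Substituting k = 26: v_26 = 26 · 59 = 1534.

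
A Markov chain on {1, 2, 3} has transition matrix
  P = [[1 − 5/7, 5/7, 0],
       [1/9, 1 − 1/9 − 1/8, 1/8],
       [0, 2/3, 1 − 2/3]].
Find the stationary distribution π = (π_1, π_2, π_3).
π = (112/967, 720/967, 135/967)

This is a birth-death chain on three states, which satisfies detailed balance: π_1 · P_{12} = π_2 · P_{21} and π_2 · P_{23} = π_3 · P_{32}.
From π_1 · 5/7 = π_2 · 1/9: π_2/π_1 = (5/7)/(1/9) = 45/7.
From π_2 · 1/8 = π_3 · 2/3: π_3/π_2 = (1/8)/(2/3) = 3/16.
Take π_1 proportional to 1; then unnormalized π = (1, 45/7, 135/112). Normalize by dividing by the sum 967/112:
  π = (112/967, 720/967, 135/967).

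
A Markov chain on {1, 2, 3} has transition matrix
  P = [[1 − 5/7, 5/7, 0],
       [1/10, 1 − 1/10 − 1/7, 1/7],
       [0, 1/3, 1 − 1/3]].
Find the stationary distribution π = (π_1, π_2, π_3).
π = (49/549, 350/549, 50/183)

This is a birth-death chain on three states, which satisfies detailed balance: π_1 · P_{12} = π_2 · P_{21} and π_2 · P_{23} = π_3 · P_{32}.
From π_1 · 5/7 = π_2 · 1/10: π_2/π_1 = (5/7)/(1/10) = 50/7.
From π_2 · 1/7 = π_3 · 1/3: π_3/π_2 = (1/7)/(1/3) = 3/7.
Take π_1 proportional to 1; then unnormalized π = (1, 50/7, 150/49). Normalize by dividing by the sum 549/49:
  π = (49/549, 350/549, 50/183).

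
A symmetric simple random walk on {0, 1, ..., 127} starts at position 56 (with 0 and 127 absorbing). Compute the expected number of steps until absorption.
E[τ | X_0 = 56] = 3976

Let v_k = E[τ | X_0 = k]. Boundary: v_0 = v_127 = 0. Recurrence: v_k = 1 + (v_{k-1} + v_{k+1})/2 for 1 ≤ k ≤ 126. The particular solution to v_k − (v_{k-1} + v_{k+1})/2 = 1 is v_k = −k^2. Adding homogeneous solution A + B k and matching boundaries gives v_k = k (127 − k). Substituting k = 56: v_56 = 56 · 71 = 3976.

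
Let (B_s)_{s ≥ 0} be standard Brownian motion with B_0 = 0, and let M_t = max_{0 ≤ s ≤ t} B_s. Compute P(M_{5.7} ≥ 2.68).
P(M_{5.7} ≥ 2.68) = 2·P(B_{5.7} ≥ 2.68) = 2(1 − Φ(2.68/√5.7)) ≈ 0.2616

By the reflection principle for Brownian motion, P(M_t ≥ a) = 2 · P(B_t ≥ a) for a ≥ 0. Since B_t ~ N(0, t), P(B_t ≥ 2.68) = 1 − Φ(2.68/√t) = 1 − Φ(2.68/√5.7) = 1 − Φ(1.1225). So
  P(M_{5.7} ≥ 2.68) = 2(1 − Φ(1.1225)) ≈ 0.2616.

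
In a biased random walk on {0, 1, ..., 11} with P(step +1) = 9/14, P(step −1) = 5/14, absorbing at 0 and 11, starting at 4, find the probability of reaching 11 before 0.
P(hit 11 before 0) = (1 − (5/9)^4) / (1 − (5/9)^11) = 7097925996/7833057871

Let u_k denote P(reach 11 before 0 | start at k). Boundary: u_0 = 0, u_11 = 1. Recurrence: u_k = 9/14·u_{k+1} + 5/14·u_{k-1} for 1 ≤ k ≤ 10. Try u_k = A + B·r^k with r = q/p = (5/14)/(9/14) = 5/9. Substitution satisfies the recurrence; boundary conditions give:
  u_k = (1 − r^k) / (1 − r^N) = (1 − (5/9)^4) / (1 − (5/9)^11) = 7097925996/7833057871.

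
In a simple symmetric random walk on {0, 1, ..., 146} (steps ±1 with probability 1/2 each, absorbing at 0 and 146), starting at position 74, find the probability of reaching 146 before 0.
P(hit 146 before 0) = 74/146 = 37/73

Let u_k = P(hit 146 before 0 | start at k). Then u_0 = 0, u_146 = 1, and u_k = u_{k-1}/2 + u_{k+1}/2 for 1 ≤ k ≤ 145. This harmonic recurrence is solved by u_k = k/146, giving u_74 = 74/146 = 37/73.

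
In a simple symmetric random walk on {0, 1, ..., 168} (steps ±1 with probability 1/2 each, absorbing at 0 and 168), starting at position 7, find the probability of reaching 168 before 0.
P(hit 168 before 0) = 7/168 = 1/24

Let u_k = P(hit 168 before 0 | start at k). Then u_0 = 0, u_168 = 1, and u_k = u_{k-1}/2 + u_{k+1}/2 for 1 ≤ k ≤ 167. This harmonic recurrence is solved by u_k = k/168, giving u_7 = 7/168 = 1/24.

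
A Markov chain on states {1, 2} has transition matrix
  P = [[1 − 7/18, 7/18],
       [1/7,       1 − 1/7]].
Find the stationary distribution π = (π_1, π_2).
π_1 = 18/67, π_2 = 49/67

Solve πP = π with π_1 + π_2 = 1. From πP = π: π_1 · (1 − 7/18) + π_2 · 1/7 = π_1 ⇒ π_2 · 1/7 = π_1 · 7/18 ⇒ π_2/π_1 = (7/18)/(1/7) = 49/18. Together with π_1 + π_2 = 1:
  π_1 = (1/7)/(7/18 + 1/7) = (1/7)/(67/126) = 18/67,
  π_2 = (7/18)/(7/18 + 1/7) = (7/18)/(67/126) = 49/67.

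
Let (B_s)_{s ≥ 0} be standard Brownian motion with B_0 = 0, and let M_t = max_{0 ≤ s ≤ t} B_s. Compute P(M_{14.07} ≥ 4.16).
P(M_{14.07} ≥ 4.16) = 2·P(B_{14.07} ≥ 4.16) = 2(1 − Φ(4.16/√14.07)) ≈ 0.2674

By the reflection principle for Brownian motion, P(M_t ≥ a) = 2 · P(B_t ≥ a) for a ≥ 0. Since B_t ~ N(0, t), P(B_t ≥ 4.16) = 1 − Φ(4.16/√t) = 1 − Φ(4.16/√14.07) = 1 − Φ(1.1090). So
  P(M_{14.07} ≥ 4.16) = 2(1 − Φ(1.1090)) ≈ 0.2674.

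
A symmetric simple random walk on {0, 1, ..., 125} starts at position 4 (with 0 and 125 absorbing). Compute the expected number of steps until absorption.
E[τ | X_0 = 4] = 484

Let v_k = E[τ | X_0 = k]. Boundary: v_0 = v_125 = 0. Recurrence: v_k = 1 + (v_{k-1} + v_{k+1})/2 for 1 ≤ k ≤ 124. The particular solution to v_k − (v_{k-1} + v_{k+1})/2 = 1 is v_k = −k^2. Adding homogeneous solution A + B k and matching boundaries gives v_k = k (125 − k). Substituting k = 4: v_4 = 4 · 121 = 484.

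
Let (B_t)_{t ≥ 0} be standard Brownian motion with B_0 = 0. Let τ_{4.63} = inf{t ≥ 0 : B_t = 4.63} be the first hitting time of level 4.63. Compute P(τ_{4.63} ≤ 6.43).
P(τ_{4.63} ≤ 6.43) = 2(1 − Φ(4.63/√6.43)) = 2(1 − Φ(1.8259)) ≈ 0.0679

By the reflection principle for standard BM, P(τ_b ≤ t) = 2 · P(B_t ≥ b). Since B_t ~ N(0, t), P(B_t ≥ 4.63) = 1 − Φ(4.63/√t) = 1 − Φ(4.63/√6.43) = 1 − Φ(1.8259) ≈ 0.03393. Doubling: P(τ_{4.63} ≤ 6.43) ≈ 2 · 0.03393 = 0.06786 ≈ 0.0679.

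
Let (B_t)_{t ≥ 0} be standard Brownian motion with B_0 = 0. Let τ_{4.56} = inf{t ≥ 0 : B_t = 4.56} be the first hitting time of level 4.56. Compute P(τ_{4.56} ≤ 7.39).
P(τ_{4.56} ≤ 7.39) = 2(1 − Φ(4.56/√7.39)) = 2(1 − Φ(1.6774)) ≈ 0.0935

By the reflection principle for standard BM, P(τ_b ≤ t) = 2 · P(B_t ≥ b). Since B_t ~ N(0, t), P(B_t ≥ 4.56) = 1 − Φ(4.56/√t) = 1 − Φ(4.56/√7.39) = 1 − Φ(1.6774) ≈ 0.04673. Doubling: P(τ_{4.56} ≤ 7.39) ≈ 2 · 0.04673 = 0.09346 ≈ 0.0935.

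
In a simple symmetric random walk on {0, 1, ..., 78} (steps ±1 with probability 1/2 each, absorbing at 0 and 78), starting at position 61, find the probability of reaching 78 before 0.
P(hit 78 before 0) = 61/78

Let u_k = P(hit 78 before 0 | start at k). Then u_0 = 0, u_78 = 1, and u_k = u_{k-1}/2 + u_{k+1}/2 for 1 ≤ k ≤ 77. This harmonic recurrence is solved by u_k = k/78, giving u_61 = 61/78.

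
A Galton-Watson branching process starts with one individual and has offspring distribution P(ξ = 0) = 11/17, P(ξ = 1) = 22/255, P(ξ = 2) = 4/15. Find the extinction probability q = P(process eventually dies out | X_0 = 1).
q = 1

Mean offspring μ = 0·11/17 + 1·22/255 + 2·4/15 = 158/255 ≤ 1. For μ ≤ 1 with offspring not concentrated at 1, the Galton-Watson process goes extinct almost surely, so q = 1.
(Algebraic check: The pgf is f(s) = 11/17 + 22/255·s + 4/15·s². The extinction probability q is the smallest fixed point of f in [0, 1]. Setting s = f(s):
  4/15·s² + (22/255 − 1)·s + 11/17 = 0
  4/15·s² − (11/17 + 4/15)·s + 11/17 = 0
which factors as (s − 1)·(4/15·s − 11/17) = 0, giving roots s = 1 and s = (11/17)/(4/15) = 165/68. Since 165/68 ≥ 1, the smallest root in [0, 1] is s = 1.)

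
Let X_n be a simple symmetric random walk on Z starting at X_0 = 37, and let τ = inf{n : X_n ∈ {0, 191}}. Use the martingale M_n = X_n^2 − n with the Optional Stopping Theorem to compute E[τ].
E[τ] = 5698

M_n = X_n^2 − n is a martingale (since E[X_{n+1}^2 | F_n] = X_n^2 + 1). By OST (τ has finite mean in a bounded region), E[M_τ] = E[M_0] = X_0^2 − 0 = 37^2 = 1369. Also E[M_τ] = E[X_τ^2] − E[τ]. The walk exits at 0 or 191, with P(hit 191 first) = 37/191, so E[X_τ^2] = 191^2 · 37/191 + 0 = 7067. Thus E[τ] = E[X_τ^2] − E[M_τ] = 7067 − 1369 = 5698 = 37(191 − 37) = 5698.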